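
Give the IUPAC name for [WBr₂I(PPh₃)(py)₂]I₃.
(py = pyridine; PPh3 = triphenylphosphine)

The 3 iodide counter-ions carry a total charge of -3, so each complex ion is 3+.
Ligand charges: 2×pyridine (neutral), 1×triphenylphosphine (neutral), 1×iodo (-1 each), 2×bromo (-1 each); total -3. So W + (-3) = 3+, giving W = +6.
Ligands are named alphabetically: bromo before iodo before pyridine before triphenylphosphine.

dibromoiodobis(pyridine)(triphenylphosphine)tungsten(VI) iodide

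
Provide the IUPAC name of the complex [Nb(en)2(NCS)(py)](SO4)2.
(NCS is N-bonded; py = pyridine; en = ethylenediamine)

bis(ethylenediamine)isothiocyanato(pyridine)niobium(V) sulfate

The 2 sulfate counter-ions carry a total charge of -4, so each complex ion is 4+.
Ligand charges: 1×isothiocyanato (-1 each), 1×pyridine (neutral), 2×ethylenediamine (neutral); total -1. So Nb + (-1) = 4+, giving Nb = +5.
Ligands are named alphabetically: ethylenediamine before isothiocyanato before pyridine.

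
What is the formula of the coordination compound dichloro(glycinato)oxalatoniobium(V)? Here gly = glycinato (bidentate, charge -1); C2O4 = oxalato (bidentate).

[Nb(C2O4)Cl2(gly)]

Ligands: 1 glycinato (gly, -1), 2 chloro (Cl, -1), 1 oxalato (C2O4, -2). Ligand charge sum = -5.
With Nb in oxidation state +5, the complex ion is [Nb...].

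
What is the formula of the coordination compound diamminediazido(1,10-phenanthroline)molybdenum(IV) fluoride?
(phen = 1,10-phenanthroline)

Ligands: 2 azido (N3, -1), 2 ammine (NH3, neutral), 1 1,10-phenanthroline (phen, neutral). Ligand charge sum = -2.
Charge balance with fluoride (-1) requires 1 complex ion per 2 fluoride.

[Mo(N3)2(NH3)2(phen)]F2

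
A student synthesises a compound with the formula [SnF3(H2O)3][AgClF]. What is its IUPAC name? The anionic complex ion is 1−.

The complex anion is given as 1−; its ligand charges sum to -2, so Ag = +1.
A 1:1 salt means the cation carries the equal and opposite charge, 1+.
Cation: ligand charges sum to -3; for the ion to be 1+, Sn = +4.

triaquatrifluorotin(IV) chlorofluoroargentate(I)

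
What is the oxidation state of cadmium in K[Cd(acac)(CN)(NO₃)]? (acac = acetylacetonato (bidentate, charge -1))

1 potassium outside the brackets (+1 each) → the complex ion is 1−.
Ligand charges: 1×NO3 = -1; 1×CN = -1; 1×acac = -1; sum -3.
Cd + (-3) = 1− ⇒ Cd is +2.

+2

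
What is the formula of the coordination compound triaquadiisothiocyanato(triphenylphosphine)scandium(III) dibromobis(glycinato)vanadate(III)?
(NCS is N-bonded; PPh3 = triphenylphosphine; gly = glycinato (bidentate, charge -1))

[Sc(H2O)3(NCS)2(PPh3)][VBr2(gly)2]

Cation [Sc…]: ligand charges -2, Sc(III) ⇒ ion charge 1+.
Anion [V…]: ligand charges -4, V(III) ⇒ ion charge 1−.
One 1+ cation balances one 1− anion.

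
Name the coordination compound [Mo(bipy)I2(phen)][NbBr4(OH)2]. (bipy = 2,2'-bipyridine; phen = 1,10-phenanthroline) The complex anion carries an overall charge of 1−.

(2,2'-bipyridine)diiodo(1,10-phenanthroline)molybdenum(III) tetrabromodihydroxoniobate(V)

The complex anion is given as 1−; its ligand charges sum to -6, so Nb = +5.
A 1:1 salt means the cation carries the equal and opposite charge, 1+.
Cation: ligand charges sum to -2; for the ion to be 1+, Mo = +3.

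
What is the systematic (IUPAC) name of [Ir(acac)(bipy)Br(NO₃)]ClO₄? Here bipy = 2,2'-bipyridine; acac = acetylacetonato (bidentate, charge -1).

(acetylacetonato)(2,2'-bipyridine)bromonitratoiridium(IV) perchlorate

The 1 perchlorate counter-ion carries a total charge of -1, so each complex ion is 1+.
Ligand charges: 1×2,2'-bipyridine (neutral), 1×acetylacetonato (-1 each), 1×bromo (-1 each), 1×nitrato (-1 each); total -3. So Ir + (-3) = 1+, giving Ir = +4.
Ligands are named alphabetically: acetylacetonato before bipyridine before bromo before nitrato.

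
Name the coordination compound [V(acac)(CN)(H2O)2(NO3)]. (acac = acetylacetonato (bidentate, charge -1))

(acetylacetonato)diaquacyanonitratovanadium(III)

There is no counter-ion, so the complex is neutral overall.
Ligand charges: 2×aqua (neutral), 1×nitrato (-1 each), 1×cyano (-1 each), 1×acetylacetonato (-1 each); total -3. So V + (-3) = 0, giving V = +3.
Ligands are named alphabetically: acetylacetonato before aqua before cyano before nitrato.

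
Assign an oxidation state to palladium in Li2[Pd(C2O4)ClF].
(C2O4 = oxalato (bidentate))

+2

2 lithium outside the brackets (+1 each) → the complex ion is 2−.
Ligand charges: 1×Cl = -1; 1×F = -1; 1×C2O4 = -2; sum -4.
Pd + (-4) = 2− ⇒ Pd is +2.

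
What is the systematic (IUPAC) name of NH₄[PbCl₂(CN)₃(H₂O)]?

ammonium aquadichlorotricyanoplumbate(IV)

The 1 ammonium counter-ion carries a total charge of +1, so each complex ion is 1−.
Ligand charges: 3×cyano (-1 each), 1×aqua (neutral), 2×chloro (-1 each); total -5. So Pb + (-5) = 1−, giving Pb = +4.
Ligands are named alphabetically: aqua before chloro before cyano.
The complex ion is anionic, so lead takes the -ate form plumbate(IV).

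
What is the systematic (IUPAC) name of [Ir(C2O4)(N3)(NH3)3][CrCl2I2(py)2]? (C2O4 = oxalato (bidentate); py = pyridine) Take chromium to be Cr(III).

triammineazidooxalatoiridium(IV) dichlorodiiodobis(pyridine)chromate(III)

Cr is given as +3; the anion's ligand charges sum to -4, so the complex anion is 1−.
A 1:1 salt means the cation carries the equal and opposite charge, 1+.
Cation: ligand charges sum to -3; for the ion to be 1+, Ir = +4.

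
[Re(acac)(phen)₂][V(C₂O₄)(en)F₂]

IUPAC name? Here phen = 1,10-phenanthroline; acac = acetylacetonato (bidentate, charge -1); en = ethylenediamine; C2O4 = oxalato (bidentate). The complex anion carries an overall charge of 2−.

(acetylacetonato)bis(1,10-phenanthroline)rhenium(III) (ethylenediamine)difluorooxalatovanadate(II)

Both ions are complex: the cation is named first with the plain metal name, the anion second with the -ate form; each ion's ligands are alphabetised independently.
The complex anion is given as 2−; its ligand charges sum to -4, so V = +2.
A 1:1 salt means the cation carries the equal and opposite charge, 2+.
Cation: ligand charges sum to -1; for the ion to be 2+, Re = +3.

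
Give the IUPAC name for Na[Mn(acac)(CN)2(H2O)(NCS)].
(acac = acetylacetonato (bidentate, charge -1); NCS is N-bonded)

The 1 sodium counter-ion carries a total charge of +1, so each complex ion is 1−.
Ligand charges: 2×cyano (-1 each), 1×acetylacetonato (-1 each), 1×isothiocyanato (-1 each), 1×aqua (neutral); total -4. So Mn + (-4) = 1−, giving Mn = +3.
Ligands are named alphabetically: acetylacetonato before aqua before cyano before isothiocyanato.
The complex ion is anionic, so manganese takes the -ate form manganate(III).

sodium (acetylacetonato)aquadicyanoisothiocyanatomanganate(III)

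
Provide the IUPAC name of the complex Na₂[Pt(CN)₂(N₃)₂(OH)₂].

The 2 sodium counter-ions carry a total charge of +2, so each complex ion is 2−.
Ligand charges: 2×azido (-1 each), 2×cyano (-1 each), 2×hydroxo (-1 each); total -6. So Pt + (-6) = 2−, giving Pt = +4.
Ligands are named alphabetically: azido before cyano before hydroxo.
The complex ion is anionic, so platinum takes the -ate form platinate(IV).

sodium diazidodicyanodihydroxoplatinate(IV)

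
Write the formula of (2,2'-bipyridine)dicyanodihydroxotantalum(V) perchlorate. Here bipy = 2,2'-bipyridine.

Ligands: 2 cyano (CN, -1), 2 hydroxo (OH, -1), 1 2,2'-bipyridine (bipy, neutral). Ligand charge sum = -4.
With Ta in oxidation state +5, the complex ion is [Ta...]^1+.
Charge balance with perchlorate (-1) requires 1 complex ion per 1 perchlorate.

[Ta(bipy)(CN)2(OH)2]ClO4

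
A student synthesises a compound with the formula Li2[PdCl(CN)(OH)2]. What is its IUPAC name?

The 2 lithium counter-ions carry a total charge of +2, so each complex ion is 2−.
Ligand charges: 1×chloro (-1 each), 2×hydroxo (-1 each), 1×cyano (-1 each); total -4. So Pd + (-4) = 2−, giving Pd = +2.
Ligands are named alphabetically: chloro before cyano before hydroxo.
The complex ion is anionic, so palladium takes the -ate form palladate(II).

lithium chlorocyanodihydroxopalladate(II)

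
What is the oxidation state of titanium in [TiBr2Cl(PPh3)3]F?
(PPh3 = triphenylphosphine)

1 fluoride outside the brackets (-1 each) → the complex ion is 1+.
Ligand charges: 1×Cl = -1; 3×PPh3 neutral; 2×Br = -2; sum -3.
Ti + (-3) = 1+ ⇒ Ti is +4.

+4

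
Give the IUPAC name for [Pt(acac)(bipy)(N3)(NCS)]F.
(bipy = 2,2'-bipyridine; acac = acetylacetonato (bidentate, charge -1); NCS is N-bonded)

(acetylacetonato)azido(2,2'-bipyridine)isothiocyanatoplatinum(IV) fluoride

The 1 fluoride counter-ion carries a total charge of -1, so each complex ion is 1+.
Ligand charges: 1×azido (-1 each), 1×2,2'-bipyridine (neutral), 1×acetylacetonato (-1 each), 1×isothiocyanato (-1 each); total -3. So Pt + (-3) = 1+, giving Pt = +4.
Ligands are named alphabetically: acetylacetonato before azido before bipyridine before isothiocyanato.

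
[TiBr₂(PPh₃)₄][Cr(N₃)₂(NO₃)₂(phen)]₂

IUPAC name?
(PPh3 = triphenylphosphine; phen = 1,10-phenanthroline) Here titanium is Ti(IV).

Ti is given as +4; the cation's ligand charges sum to -2, so the complex cation is 2+.
With 2 anions per cation, each anion must be 2/2 = 1−.
Anion: ligand charges sum to -4; for the ion to be 1−, Cr = +3.

dibromotetrakis(triphenylphosphine)titanium(IV) diazidodinitrato(1,10-phenanthroline)chromate(III)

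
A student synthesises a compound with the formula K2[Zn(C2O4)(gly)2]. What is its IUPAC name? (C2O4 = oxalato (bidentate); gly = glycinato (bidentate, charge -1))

potassium bis(glycinato)oxalatozincate(II)

The 2 potassium counter-ions carry a total charge of +2, so each complex ion is 2−.
Ligand charges: 1×oxalato (-2 each), 2×glycinato (-1 each); total -4. So Zn + (-4) = 2−, giving Zn = +2.
The complex ion is anionic, so zinc takes the -ate form zincate(II).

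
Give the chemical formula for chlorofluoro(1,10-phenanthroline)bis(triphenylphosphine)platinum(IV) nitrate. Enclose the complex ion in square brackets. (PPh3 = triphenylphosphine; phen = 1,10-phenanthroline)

[PtClF(phen)(PPh3)2](NO3)2

Ligands: 2 triphenylphosphine (PPh3, neutral), 1 fluoro (F, -1), 1 chloro (Cl, -1), 1 1,10-phenanthroline (phen, neutral). Ligand charge sum = -2.
With Pt in oxidation state +4, the complex ion is [Pt...]^2+.
Charge balance with nitrate (-1) requires 1 complex ion per 2 nitrate.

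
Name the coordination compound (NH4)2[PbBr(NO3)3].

The 2 ammonium counter-ions carry a total charge of +2, so each complex ion is 2−.
Ligand charges: 1×bromo (-1 each), 3×nitrato (-1 each); total -4. So Pb + (-4) = 2−, giving Pb = +2.
Ligands are named alphabetically: bromo before nitrato.
The complex ion is anionic, so lead takes the -ate form plumbate(II).

ammonium bromotrinitratoplumbate(II)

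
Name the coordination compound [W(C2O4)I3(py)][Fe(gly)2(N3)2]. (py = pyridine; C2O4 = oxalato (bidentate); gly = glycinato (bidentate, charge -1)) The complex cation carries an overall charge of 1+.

triiodooxalato(pyridine)tungsten(VI) diazidobis(glycinato)ferrate(III)

Both ions are complex: the cation is named first with the plain metal name, the anion second with the -ate form; each ion's ligands are alphabetised independently.
The complex cation is given as 1+; its ligand charges sum to -5, so W = +6.
A 1:1 salt means the anion carries the equal and opposite charge, 1−.
Anion: ligand charges sum to -4; for the ion to be 1−, Fe = +3.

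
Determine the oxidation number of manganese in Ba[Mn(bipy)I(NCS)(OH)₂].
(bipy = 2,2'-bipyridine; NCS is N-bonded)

1 barium outside the brackets (+2 each) → the complex ion is 2−.
Ligand charges: 2×OH = -2; 1×I = -1; 1×bipy neutral; 1×NCS = -1; sum -4.
Mn + (-4) = 2− ⇒ Mn is +2.

+2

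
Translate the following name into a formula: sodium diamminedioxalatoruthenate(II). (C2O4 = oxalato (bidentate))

Ligands: 2 oxalato (C2O4, -2), 2 ammine (NH3, neutral). Ligand charge sum = -4.
Charge balance with sodium (+1) requires 1 complex ion per 2 sodium.

Na2[Ru(C2O4)2(NH3)2]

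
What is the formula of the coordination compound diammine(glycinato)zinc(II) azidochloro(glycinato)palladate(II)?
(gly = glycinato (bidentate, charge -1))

Cation [Zn…]: ligand charges -1, Zn(II) ⇒ ion charge 1+.
Anion [Pd…]: ligand charges -3, Pd(II) ⇒ ion charge 1−.
One 1+ cation balances one 1− anion.

[Zn(gly)(NH3)2][PdCl(gly)(N3)]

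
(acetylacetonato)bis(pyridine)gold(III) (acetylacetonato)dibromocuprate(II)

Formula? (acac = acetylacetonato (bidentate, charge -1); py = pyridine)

[Au(acac)(py)2][Cu(acac)Br2]2

Cation [Au…]: ligand charges -1, Au(III) ⇒ ion charge 2+.
Anion [Cu…]: ligand charges -3, Cu(II) ⇒ ion charge 1−.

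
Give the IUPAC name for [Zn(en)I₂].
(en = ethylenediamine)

There is no counter-ion, so the complex is neutral overall.
Ligand charges: 1×ethylenediamine (neutral), 2×iodo (-1 each); total -2. So Zn + (-2) = 0, giving Zn = +2.
Ligands are named alphabetically: ethylenediamine before iodo.

(ethylenediamine)diiodozinc(II)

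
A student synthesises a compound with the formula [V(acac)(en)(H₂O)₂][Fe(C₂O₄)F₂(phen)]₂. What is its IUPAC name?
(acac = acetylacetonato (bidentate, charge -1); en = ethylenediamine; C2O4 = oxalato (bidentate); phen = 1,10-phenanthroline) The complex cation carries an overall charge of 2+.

Both ions are complex: the cation is named first with the plain metal name, the anion second with the -ate form; each ion's ligands are alphabetised independently.
The complex cation is given as 2+; its ligand charges sum to -1, so V = +3.
With 2 anions per cation, each anion must be 2/2 = 1−.
Anion: ligand charges sum to -4; for the ion to be 1−, Fe = +3.

(acetylacetonato)diaqua(ethylenediamine)vanadium(III) difluorooxalato(1,10-phenanthroline)ferrate(III)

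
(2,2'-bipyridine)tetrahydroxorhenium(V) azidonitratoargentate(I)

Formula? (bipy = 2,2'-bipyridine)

[Re(bipy)(OH)4][Ag(N3)(NO3)]

Cation [Re…]: ligand charges -4, Re(V) ⇒ ion charge 1+.
Anion [Ag…]: ligand charges -2, Ag(I) ⇒ ion charge 1−.
One 1+ cation balances one 1− anion.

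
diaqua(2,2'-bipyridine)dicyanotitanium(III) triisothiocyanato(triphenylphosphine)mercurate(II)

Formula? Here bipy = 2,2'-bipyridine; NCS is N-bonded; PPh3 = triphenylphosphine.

Cation [Ti…]: ligand charges -2, Ti(III) ⇒ ion charge 1+.
Anion [Hg…]: ligand charges -3, Hg(II) ⇒ ion charge 1−.
One 1+ cation balances one 1− anion.

[Ti(bipy)(CN)2(H2O)2][Hg(NCS)3(PPh3)]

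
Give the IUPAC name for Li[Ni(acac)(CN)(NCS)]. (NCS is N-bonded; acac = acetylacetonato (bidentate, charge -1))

The 1 lithium counter-ion carries a total charge of +1, so each complex ion is 1−.
Ligand charges: 1×isothiocyanato (-1 each), 1×cyano (-1 each), 1×acetylacetonato (-1 each); total -3. So Ni + (-3) = 1−, giving Ni = +2.
The complex ion is anionic, so nickel takes the -ate form nickelate(II).

lithium (acetylacetonato)cyanoisothiocyanatonickelate(II)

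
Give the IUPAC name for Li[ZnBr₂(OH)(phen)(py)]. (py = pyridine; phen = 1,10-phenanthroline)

lithium dibromohydroxo(1,10-phenanthroline)(pyridine)zincate(II)

The 1 lithium counter-ion carries a total charge of +1, so each complex ion is 1−.
Ligand charges: 2×bromo (-1 each), 1×pyridine (neutral), 1×hydroxo (-1 each), 1×1,10-phenanthroline (neutral); total -3. So Zn + (-3) = 1−, giving Zn = +2.
Ligands are named alphabetically: bromo before hydroxo before phenanthroline before pyridine.
The complex ion is anionic, so zinc takes the -ate form zincate(II).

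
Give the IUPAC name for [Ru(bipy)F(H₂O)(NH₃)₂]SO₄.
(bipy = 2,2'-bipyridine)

diammineaqua(2,2'-bipyridine)fluororuthenium(III) sulfate

The 1 sulfate counter-ion carries a total charge of -2, so each complex ion is 2+.
Ligand charges: 1×aqua (neutral), 2×ammine (neutral), 1×2,2'-bipyridine (neutral), 1×fluoro (-1 each); total -1. So Ru + (-1) = 2+, giving Ru = +3.
Ligands are named alphabetically: ammine before aqua before bipyridine before fluoro.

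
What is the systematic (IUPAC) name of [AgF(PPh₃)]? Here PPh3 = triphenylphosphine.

fluoro(triphenylphosphine)silver(I)

There is no counter-ion, so the complex is neutral overall.
Ligand charges: 1×triphenylphosphine (neutral), 1×fluoro (-1 each); total -1. So Ag + (-1) = 0, giving Ag = +1.
Ligands are named alphabetically: fluoro before triphenylphosphine.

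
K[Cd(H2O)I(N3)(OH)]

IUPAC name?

potassium aquaazidohydroxoiodocadmate(II)

The 1 potassium counter-ion carries a total charge of +1, so each complex ion is 1−.
Ligand charges: 1×azido (-1 each), 1×hydroxo (-1 each), 1×iodo (-1 each), 1×aqua (neutral); total -3. So Cd + (-3) = 1−, giving Cd = +2.
The complex ion is anionic, so cadmium takes the -ate form cadmate(II).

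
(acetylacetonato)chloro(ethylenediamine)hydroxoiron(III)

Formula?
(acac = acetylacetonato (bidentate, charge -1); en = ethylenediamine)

Ligands: 1 chloro (Cl, -1), 1 acetylacetonato (acac, -1), 1 ethylenediamine (en, neutral), 1 hydroxo (OH, -1). Ligand charge sum = -3.
With Fe in oxidation state +3, the complex ion is [Fe...].

[Fe(acac)Cl(en)(OH)]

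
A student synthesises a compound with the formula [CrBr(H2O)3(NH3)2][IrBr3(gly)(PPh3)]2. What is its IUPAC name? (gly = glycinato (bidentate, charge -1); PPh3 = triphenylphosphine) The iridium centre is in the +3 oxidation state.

Ir is given as +3; the anion's ligand charges sum to -4, so the complex anion is 1−.
With 2 anions per cation, the cation must be 2×1 = 2+.
Cation: ligand charges sum to -1; for the ion to be 2+, Cr = +3.

diamminetriaquabromochromium(III) tribromo(glycinato)(triphenylphosphine)iridate(III)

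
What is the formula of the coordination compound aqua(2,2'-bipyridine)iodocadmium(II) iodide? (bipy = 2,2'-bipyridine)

[Cd(bipy)(H2O)I]I

Ligands: 1 2,2'-bipyridine (bipy, neutral), 1 aqua (H2O, neutral), 1 iodo (I, -1). Ligand charge sum = -1.
Charge balance with iodide (-1) requires 1 complex ion per 1 iodide.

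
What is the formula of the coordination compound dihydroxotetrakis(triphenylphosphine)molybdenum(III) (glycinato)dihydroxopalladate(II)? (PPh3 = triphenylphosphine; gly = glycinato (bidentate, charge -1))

[Mo(OH)2(PPh3)4][Pd(gly)(OH)2]

Cation [Mo…]: ligand charges -2, Mo(III) ⇒ ion charge 1+.
Anion [Pd…]: ligand charges -3, Pd(II) ⇒ ion charge 1−.
One 1+ cation balances one 1− anion.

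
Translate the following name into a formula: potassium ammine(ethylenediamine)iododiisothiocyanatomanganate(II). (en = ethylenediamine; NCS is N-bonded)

K[Mn(en)I(NCS)2(NH3)]

Ligands: 1 ammine (NH3, neutral), 1 ethylenediamine (en, neutral), 2 isothiocyanato (NCS, -1), 1 iodo (I, -1). Ligand charge sum = -3.
With Mn in oxidation state +2, the complex ion is [Mn...]^1−.
Charge balance with potassium (+1) requires 1 complex ion per 1 potassium.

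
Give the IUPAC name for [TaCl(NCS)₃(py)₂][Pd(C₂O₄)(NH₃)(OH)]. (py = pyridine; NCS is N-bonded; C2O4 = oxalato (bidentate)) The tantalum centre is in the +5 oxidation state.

chlorotriisothiocyanatobis(pyridine)tantalum(V) amminehydroxooxalatopalladate(II)

Both ions are complex: the cation is named first with the plain metal name, the anion second with the -ate form; each ion's ligands are alphabetised independently.
Ta is given as +5; the cation's ligand charges sum to -4, so the complex cation is 1+.
A 1:1 salt means the anion carries the equal and opposite charge, 1−.
Anion: ligand charges sum to -3; for the ion to be 1−, Pd = +2.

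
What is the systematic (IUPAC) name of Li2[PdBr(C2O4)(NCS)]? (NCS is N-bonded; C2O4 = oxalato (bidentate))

The 2 lithium counter-ions carry a total charge of +2, so each complex ion is 2−.
Ligand charges: 1×isothiocyanato (-1 each), 1×oxalato (-2 each), 1×bromo (-1 each); total -4. So Pd + (-4) = 2−, giving Pd = +2.
Ligands are named alphabetically: bromo before isothiocyanato before oxalato.
The complex ion is anionic, so palladium takes the -ate form palladate(II).

lithium bromoisothiocyanatooxalatopalladate(II)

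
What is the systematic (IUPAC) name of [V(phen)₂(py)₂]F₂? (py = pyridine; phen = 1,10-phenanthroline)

The 2 fluoride counter-ions carry a total charge of -2, so each complex ion is 2+.
Ligand charges: 2×pyridine (neutral), 2×1,10-phenanthroline (neutral); total 0. So V + (0) = 2+, giving V = +2.
Ligands are named alphabetically: phenanthroline before pyridine.

bis(1,10-phenanthroline)bis(pyridine)vanadium(II) fluoride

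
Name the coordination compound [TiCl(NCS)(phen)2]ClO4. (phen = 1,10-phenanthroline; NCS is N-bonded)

chloroisothiocyanatobis(1,10-phenanthroline)titanium(III) perchlorate

The 1 perchlorate counter-ion carries a total charge of -1, so each complex ion is 1+.
Ligand charges: 2×1,10-phenanthroline (neutral), 1×isothiocyanato (-1 each), 1×chloro (-1 each); total -2. So Ti + (-2) = 1+, giving Ti = +3.
Ligands are named alphabetically: chloro before isothiocyanato before phenanthroline.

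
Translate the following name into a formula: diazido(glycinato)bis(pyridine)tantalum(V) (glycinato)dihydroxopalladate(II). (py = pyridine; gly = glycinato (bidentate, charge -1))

[Ta(gly)(N3)2(py)2][Pd(gly)(OH)2]2

Cation [Ta…]: ligand charges -3, Ta(V) ⇒ ion charge 2+.
Anion [Pd…]: ligand charges -3, Pd(II) ⇒ ion charge 1−.
One 2+ cation requires 2 of the 1− anion.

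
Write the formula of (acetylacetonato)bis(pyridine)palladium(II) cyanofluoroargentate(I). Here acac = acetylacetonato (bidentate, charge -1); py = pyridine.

[Pd(acac)(py)2][Ag(CN)F]

Cation [Pd…]: ligand charges -1, Pd(II) ⇒ ion charge 1+.
Anion [Ag…]: ligand charges -2, Ag(I) ⇒ ion charge 1−.
One 1+ cation balances one 1− anion.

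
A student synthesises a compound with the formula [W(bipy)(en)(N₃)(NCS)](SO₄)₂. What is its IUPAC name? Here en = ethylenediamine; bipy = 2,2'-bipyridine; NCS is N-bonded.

azido(2,2'-bipyridine)(ethylenediamine)isothiocyanatotungsten(VI) sulfate

The 2 sulfate counter-ions carry a total charge of -4, so each complex ion is 4+.
Ligand charges: 1×ethylenediamine (neutral), 1×2,2'-bipyridine (neutral), 1×azido (-1 each), 1×isothiocyanato (-1 each); total -2. So W + (-2) = 4+, giving W = +6.
Ligands are named alphabetically: azido before bipyridine before ethylenediamine before isothiocyanato.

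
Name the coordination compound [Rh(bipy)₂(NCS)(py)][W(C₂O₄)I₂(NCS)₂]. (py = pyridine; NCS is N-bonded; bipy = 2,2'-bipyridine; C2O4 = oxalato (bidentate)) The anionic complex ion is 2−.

bis(2,2'-bipyridine)isothiocyanato(pyridine)rhodium(III) diiododiisothiocyanatooxalatotungstate(IV)

The complex anion is given as 2−; its ligand charges sum to -6, so W = +4.
A 1:1 salt means the cation carries the equal and opposite charge, 2+.
Cation: ligand charges sum to -1; for the ion to be 2+, Rh = +3.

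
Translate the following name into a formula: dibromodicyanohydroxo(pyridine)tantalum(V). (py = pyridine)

Ligands: 1 pyridine (py, neutral), 1 hydroxo (OH, -1), 2 bromo (Br, -1), 2 cyano (CN, -1). Ligand charge sum = -5.
With Ta in oxidation state +5, the complex ion is [Ta...].

[TaBr2(CN)2(OH)(py)]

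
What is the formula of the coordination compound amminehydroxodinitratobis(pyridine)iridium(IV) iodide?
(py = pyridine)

Ligands: 1 ammine (NH3, neutral), 2 pyridine (py, neutral), 2 nitrato (NO3, -1), 1 hydroxo (OH, -1). Ligand charge sum = -3.
With Ir in oxidation state +4, the complex ion is [Ir...]^1+.
Charge balance with iodide (-1) requires 1 complex ion per 1 iodide.

[Ir(NH3)(NO3)2(OH)(py)2]I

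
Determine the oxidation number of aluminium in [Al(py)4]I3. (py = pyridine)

3 iodide outside the brackets (-1 each) → the complex ion is 3+.
Ligand charges: 4×py neutral; sum 0.
Al + (0) = 3+ ⇒ Al is +3.

+3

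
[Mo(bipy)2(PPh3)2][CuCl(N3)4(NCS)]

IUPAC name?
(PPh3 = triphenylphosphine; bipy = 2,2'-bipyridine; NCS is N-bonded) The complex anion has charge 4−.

Both ions are complex: the cation is named first with the plain metal name, the anion second with the -ate form; each ion's ligands are alphabetised independently.
The complex anion is given as 4−; its ligand charges sum to -6, so Cu = +2.
A 1:1 salt means the cation carries the equal and opposite charge, 4+.
Cation: ligand charges sum to 0; for the ion to be 4+, Mo = +4.

bis(2,2'-bipyridine)bis(triphenylphosphine)molybdenum(IV) tetraazidochloroisothiocyanatocuprate(II)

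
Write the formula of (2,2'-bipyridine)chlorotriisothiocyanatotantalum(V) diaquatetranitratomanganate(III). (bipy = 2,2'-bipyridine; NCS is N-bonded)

[Ta(bipy)Cl(NCS)3][Mn(H2O)2(NO3)4]

Cation [Ta…]: ligand charges -4, Ta(V) ⇒ ion charge 1+.
Anion [Mn…]: ligand charges -4, Mn(III) ⇒ ion charge 1−.
One 1+ cation balances one 1− anion.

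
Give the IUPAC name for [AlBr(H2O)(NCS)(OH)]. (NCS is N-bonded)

aquabromohydroxoisothiocyanatoaluminium(III)

There is no counter-ion, so the complex is neutral overall.
Ligand charges: 1×bromo (-1 each), 1×hydroxo (-1 each), 1×aqua (neutral), 1×isothiocyanato (-1 each); total -3. So Al + (-3) = 0, giving Al = +3.
Ligands are named alphabetically: aqua before bromo before hydroxo before isothiocyanato.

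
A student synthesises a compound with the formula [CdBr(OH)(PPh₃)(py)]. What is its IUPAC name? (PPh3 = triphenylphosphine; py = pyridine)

There is no counter-ion, so the complex is neutral overall.
Ligand charges: 1×triphenylphosphine (neutral), 1×bromo (-1 each), 1×hydroxo (-1 each), 1×pyridine (neutral); total -2. So Cd + (-2) = 0, giving Cd = +2.
Ligands are named alphabetically: bromo before hydroxo before pyridine before triphenylphosphine.

bromohydroxo(pyridine)(triphenylphosphine)cadmium(II)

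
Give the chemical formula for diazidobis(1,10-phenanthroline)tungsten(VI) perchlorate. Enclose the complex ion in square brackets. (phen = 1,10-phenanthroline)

[W(N3)2(phen)2](ClO4)4

Ligands: 2 1,10-phenanthroline (phen, neutral), 2 azido (N3, -1). Ligand charge sum = -2.
Charge balance with perchlorate (-1) requires 1 complex ion per 4 perchlorate.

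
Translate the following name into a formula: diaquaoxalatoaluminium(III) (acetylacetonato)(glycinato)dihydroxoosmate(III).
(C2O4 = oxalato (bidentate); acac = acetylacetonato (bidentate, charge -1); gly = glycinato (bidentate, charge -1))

Cation [Al…]: ligand charges -2, Al(III) ⇒ ion charge 1+.
Anion [Os…]: ligand charges -4, Os(III) ⇒ ion charge 1−.

[Al(C2O4)(H2O)2][Os(acac)(gly)(OH)2]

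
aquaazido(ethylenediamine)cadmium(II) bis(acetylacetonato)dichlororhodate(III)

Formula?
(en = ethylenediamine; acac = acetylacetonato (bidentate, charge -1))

Cation [Cd…]: ligand charges -1, Cd(II) ⇒ ion charge 1+.
Anion [Rh…]: ligand charges -4, Rh(III) ⇒ ion charge 1−.
One 1+ cation balances one 1− anion.

[Cd(en)(H2O)(N3)][Rh(acac)2Cl2]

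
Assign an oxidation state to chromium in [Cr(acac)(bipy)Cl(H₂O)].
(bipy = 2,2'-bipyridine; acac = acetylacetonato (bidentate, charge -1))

+2

No counter-ion: the bracketed complex is neutral.
Ligand charges: 1×Cl = -1; 1×bipy neutral; 1×acac = -1; 1×H2O neutral; sum -2.
Cr + (-2) = 0 ⇒ Cr is +2.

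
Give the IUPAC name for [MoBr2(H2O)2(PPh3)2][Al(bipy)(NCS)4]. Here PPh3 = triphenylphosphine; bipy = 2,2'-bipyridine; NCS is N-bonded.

diaquadibromobis(triphenylphosphine)molybdenum(III) (2,2'-bipyridine)tetraisothiocyanatoaluminate(III)

Aluminium is always +3 in its complexes; the anion's ligand charges sum to -4, so the complex anion is 1−.
A 1:1 salt means the cation carries the equal and opposite charge, 1+.
Cation: ligand charges sum to -2; for the ion to be 1+, Mo = +3.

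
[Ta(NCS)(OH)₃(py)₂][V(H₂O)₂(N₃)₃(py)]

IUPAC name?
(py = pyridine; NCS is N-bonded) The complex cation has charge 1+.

trihydroxoisothiocyanatobis(pyridine)tantalum(V) diaquatriazido(pyridine)vanadate(II)

Both ions are complex: the cation is named first with the plain metal name, the anion second with the -ate form; each ion's ligands are alphabetised independently.
The complex cation is given as 1+; its ligand charges sum to -4, so Ta = +5.
A 1:1 salt means the anion carries the equal and opposite charge, 1−.
Anion: ligand charges sum to -3; for the ion to be 1−, V = +2.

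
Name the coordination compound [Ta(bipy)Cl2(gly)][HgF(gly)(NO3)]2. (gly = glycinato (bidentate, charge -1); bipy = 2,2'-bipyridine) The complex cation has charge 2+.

(2,2'-bipyridine)dichloro(glycinato)tantalum(V) fluoro(glycinato)nitratomercurate(II)

Both ions are complex: the cation is named first with the plain metal name, the anion second with the -ate form; each ion's ligands are alphabetised independently.
The complex cation is given as 2+; its ligand charges sum to -3, so Ta = +5.
With 2 anions per cation, each anion must be 2/2 = 1−.
Anion: ligand charges sum to -3; for the ion to be 1−, Hg = +2.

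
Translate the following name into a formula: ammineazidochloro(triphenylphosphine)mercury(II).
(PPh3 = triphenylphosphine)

[HgCl(N3)(NH3)(PPh3)]

Ligands: 1 azido (N3, -1), 1 triphenylphosphine (PPh3, neutral), 1 ammine (NH3, neutral), 1 chloro (Cl, -1). Ligand charge sum = -2.
With Hg in oxidation state +2, the complex ion is [Hg...].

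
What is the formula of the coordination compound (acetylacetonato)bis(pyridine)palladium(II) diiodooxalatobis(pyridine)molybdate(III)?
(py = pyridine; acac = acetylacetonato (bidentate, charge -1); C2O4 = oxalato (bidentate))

[Pd(acac)(py)2][Mo(C2O4)I2(py)2]

Cation [Pd…]: ligand charges -1, Pd(II) ⇒ ion charge 1+.
Anion [Mo…]: ligand charges -4, Mo(III) ⇒ ion charge 1−.
One 1+ cation balances one 1− anion.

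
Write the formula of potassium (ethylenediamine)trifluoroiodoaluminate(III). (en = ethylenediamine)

K[Al(en)F3I]

Ligands: 3 fluoro (F, -1), 1 iodo (I, -1), 1 ethylenediamine (en, neutral). Ligand charge sum = -4.
Charge balance with potassium (+1) requires 1 complex ion per 1 potassium.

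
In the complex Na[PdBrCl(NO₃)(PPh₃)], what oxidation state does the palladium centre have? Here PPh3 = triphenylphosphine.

1 sodium outside the brackets (+1 each) → the complex ion is 1−.
Ligand charges: 1×Br = -1; 1×Cl = -1; 1×NO3 = -1; 1×PPh3 neutral; sum -3.
Pd + (-3) = 1− ⇒ Pd is +2.

+2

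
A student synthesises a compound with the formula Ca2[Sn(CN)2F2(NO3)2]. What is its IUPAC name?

The 2 calcium counter-ions carry a total charge of +4, so each complex ion is 4−.
Ligand charges: 2×nitrato (-1 each), 2×fluoro (-1 each), 2×cyano (-1 each); total -6. So Sn + (-6) = 4−, giving Sn = +2.
Ligands are named alphabetically: cyano before fluoro before nitrato.
The complex ion is anionic, so tin takes the -ate form stannate(II).

calcium dicyanodifluorodinitratostannate(II)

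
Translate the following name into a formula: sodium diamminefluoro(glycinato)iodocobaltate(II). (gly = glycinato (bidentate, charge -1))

Na[CoF(gly)I(NH3)2]

Ligands: 1 iodo (I, -1), 1 glycinato (gly, -1), 2 ammine (NH3, neutral), 1 fluoro (F, -1). Ligand charge sum = -3.
With Co in oxidation state +2, the complex ion is [Co...]^1−.
Charge balance with sodium (+1) requires 1 complex ion per 1 sodium.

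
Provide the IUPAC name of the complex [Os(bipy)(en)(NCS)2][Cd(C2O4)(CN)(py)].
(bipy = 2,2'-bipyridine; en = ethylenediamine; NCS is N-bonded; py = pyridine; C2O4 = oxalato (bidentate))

Both ions are complex: the cation is named first with the plain metal name, the anion second with the -ate form; each ion's ligands are alphabetised independently.
Cadmium is always +2 in its complexes; the anion's ligand charges sum to -3, so the complex anion is 1−.
A 1:1 salt means the cation carries the equal and opposite charge, 1+.
Cation: ligand charges sum to -2; for the ion to be 1+, Os = +3.

(2,2'-bipyridine)(ethylenediamine)diisothiocyanatoosmium(III) cyanooxalato(pyridine)cadmate(II)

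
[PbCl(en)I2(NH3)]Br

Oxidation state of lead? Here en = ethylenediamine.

1 bromide outside the brackets (-1 each) → the complex ion is 1+.
Ligand charges: 1×Cl = -1; 1×en neutral; 2×I = -2; 1×NH3 neutral; sum -3.
Pb + (-3) = 1+ ⇒ Pb is +4.

+4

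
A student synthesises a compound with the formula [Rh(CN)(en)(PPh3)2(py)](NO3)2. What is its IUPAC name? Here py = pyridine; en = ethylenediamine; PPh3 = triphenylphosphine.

The 2 nitrate counter-ions carry a total charge of -2, so each complex ion is 2+.
Ligand charges: 1×pyridine (neutral), 1×ethylenediamine (neutral), 2×triphenylphosphine (neutral), 1×cyano (-1 each); total -1. So Rh + (-1) = 2+, giving Rh = +3.
Ligands are named alphabetically: cyano before ethylenediamine before pyridine before triphenylphosphine.

cyano(ethylenediamine)(pyridine)bis(triphenylphosphine)rhodium(III) nitrate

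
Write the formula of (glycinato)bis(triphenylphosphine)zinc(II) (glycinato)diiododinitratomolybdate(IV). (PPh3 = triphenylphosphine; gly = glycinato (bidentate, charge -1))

[Zn(gly)(PPh3)2][Mo(gly)I2(NO3)2]

Cation [Zn…]: ligand charges -1, Zn(II) ⇒ ion charge 1+.
Anion [Mo…]: ligand charges -5, Mo(IV) ⇒ ion charge 1−.
One 1+ cation balances one 1− anion.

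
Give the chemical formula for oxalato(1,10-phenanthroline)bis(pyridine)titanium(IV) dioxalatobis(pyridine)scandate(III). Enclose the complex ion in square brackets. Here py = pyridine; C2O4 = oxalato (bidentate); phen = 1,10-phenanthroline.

[Ti(C2O4)(phen)(py)2][Sc(C2O4)2(py)2]2

Cation [Ti…]: ligand charges -2, Ti(IV) ⇒ ion charge 2+.
Anion [Sc…]: ligand charges -4, Sc(III) ⇒ ion charge 1−.
One 2+ cation requires 2 of the 1− anion.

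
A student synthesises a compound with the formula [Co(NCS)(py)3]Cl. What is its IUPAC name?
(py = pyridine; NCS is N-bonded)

The 1 chloride counter-ion carries a total charge of -1, so each complex ion is 1+.
Ligand charges: 3×pyridine (neutral), 1×isothiocyanato (-1 each); total -1. So Co + (-1) = 1+, giving Co = +2.
Ligands are named alphabetically: isothiocyanato before pyridine.

isothiocyanatotris(pyridine)cobalt(II) chloride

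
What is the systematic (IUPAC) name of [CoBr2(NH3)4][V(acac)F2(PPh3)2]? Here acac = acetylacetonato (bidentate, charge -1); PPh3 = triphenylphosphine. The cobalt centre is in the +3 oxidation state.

Co is given as +3; the cation's ligand charges sum to -2, so the complex cation is 1+.
A 1:1 salt means the anion carries the equal and opposite charge, 1−.
Anion: ligand charges sum to -3; for the ion to be 1−, V = +2.

tetraamminedibromocobalt(III) (acetylacetonato)difluorobis(triphenylphosphine)vanadate(II)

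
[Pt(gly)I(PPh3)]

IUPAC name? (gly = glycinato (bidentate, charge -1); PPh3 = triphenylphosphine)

There is no counter-ion, so the complex is neutral overall.
Ligand charges: 1×glycinato (-1 each), 1×triphenylphosphine (neutral), 1×iodo (-1 each); total -2. So Pt + (-2) = 0, giving Pt = +2.
Ligands are named alphabetically: glycinato before iodo before triphenylphosphine.

(glycinato)iodo(triphenylphosphine)platinum(II)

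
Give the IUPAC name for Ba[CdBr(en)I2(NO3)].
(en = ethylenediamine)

The 1 barium counter-ion carries a total charge of +2, so each complex ion is 2−.
Ligand charges: 2×iodo (-1 each), 1×nitrato (-1 each), 1×bromo (-1 each), 1×ethylenediamine (neutral); total -4. So Cd + (-4) = 2−, giving Cd = +2.
The complex ion is anionic, so cadmium takes the -ate form cadmate(II).

barium bromo(ethylenediamine)diiodonitratocadmate(II)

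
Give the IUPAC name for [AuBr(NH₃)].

amminebromogold(I)

There is no counter-ion, so the complex is neutral overall.
Ligand charges: 1×ammine (neutral), 1×bromo (-1 each); total -1. So Au + (-1) = 0, giving Au = +1.
Ligands are named alphabetically: ammine before bromo.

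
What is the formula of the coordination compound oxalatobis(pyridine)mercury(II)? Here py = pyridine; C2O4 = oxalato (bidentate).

[Hg(C2O4)(py)2]

Ligands: 2 pyridine (py, neutral), 1 oxalato (C2O4, -2). Ligand charge sum = -2.
With Hg in oxidation state +2, the complex ion is [Hg...].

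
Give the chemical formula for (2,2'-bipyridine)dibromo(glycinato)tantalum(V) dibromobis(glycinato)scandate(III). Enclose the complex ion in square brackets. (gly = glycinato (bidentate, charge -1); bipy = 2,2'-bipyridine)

[Ta(bipy)Br2(gly)][ScBr2(gly)2]2

Cation [Ta…]: ligand charges -3, Ta(V) ⇒ ion charge 2+.
Anion [Sc…]: ligand charges -4, Sc(III) ⇒ ion charge 1−.
One 2+ cation requires 2 of the 1− anion.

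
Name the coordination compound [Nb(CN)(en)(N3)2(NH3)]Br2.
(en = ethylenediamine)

The 2 bromide counter-ions carry a total charge of -2, so each complex ion is 2+.
Ligand charges: 1×ethylenediamine (neutral), 2×azido (-1 each), 1×ammine (neutral), 1×cyano (-1 each); total -3. So Nb + (-3) = 2+, giving Nb = +5.
Ligands are named alphabetically: ammine before azido before cyano before ethylenediamine.

amminediazidocyano(ethylenediamine)niobium(V) bromide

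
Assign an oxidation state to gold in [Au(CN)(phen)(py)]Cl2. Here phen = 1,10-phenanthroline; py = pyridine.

+3

2 chloride outside the brackets (-1 each) → the complex ion is 2+.
Ligand charges: 1×phen neutral; 1×py neutral; 1×CN = -1; sum -1.
Au + (-1) = 2+ ⇒ Au is +3.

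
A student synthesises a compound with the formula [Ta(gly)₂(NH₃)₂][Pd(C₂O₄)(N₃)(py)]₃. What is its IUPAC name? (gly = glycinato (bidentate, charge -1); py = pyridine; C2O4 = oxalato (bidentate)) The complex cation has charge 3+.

diamminebis(glycinato)tantalum(V) azidooxalato(pyridine)palladate(II)

The complex cation is given as 3+; its ligand charges sum to -2, so Ta = +5.
With 3 anions per cation, each anion must be 3/3 = 1−.
Anion: ligand charges sum to -3; for the ion to be 1−, Pd = +2.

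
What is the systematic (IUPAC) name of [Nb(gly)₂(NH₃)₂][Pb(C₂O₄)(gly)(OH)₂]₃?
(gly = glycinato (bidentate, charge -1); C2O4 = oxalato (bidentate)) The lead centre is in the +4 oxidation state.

diamminebis(glycinato)niobium(V) (glycinato)dihydroxooxalatoplumbate(IV)

Both ions are complex: the cation is named first with the plain metal name, the anion second with the -ate form; each ion's ligands are alphabetised independently.
Pb is given as +4; the anion's ligand charges sum to -5, so the complex anion is 1−.
With 3 anions per cation, the cation must be 3×1 = 3+.
Cation: ligand charges sum to -2; for the ion to be 3+, Nb = +5.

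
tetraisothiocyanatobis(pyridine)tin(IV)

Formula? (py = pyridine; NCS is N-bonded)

[Sn(NCS)4(py)2]

Ligands: 2 pyridine (py, neutral), 4 isothiocyanato (NCS, -1). Ligand charge sum = -4.
With Sn in oxidation state +4, the complex ion is [Sn...].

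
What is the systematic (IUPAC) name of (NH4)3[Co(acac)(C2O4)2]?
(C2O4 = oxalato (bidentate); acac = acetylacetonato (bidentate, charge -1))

The 3 ammonium counter-ions carry a total charge of +3, so each complex ion is 3−.
Ligand charges: 2×oxalato (-2 each), 1×acetylacetonato (-1 each); total -5. So Co + (-5) = 3−, giving Co = +2.
Ligands are named alphabetically: acetylacetonato before oxalato.
The complex ion is anionic, so cobalt takes the -ate form cobaltate(II).

ammonium (acetylacetonato)dioxalatocobaltate(II)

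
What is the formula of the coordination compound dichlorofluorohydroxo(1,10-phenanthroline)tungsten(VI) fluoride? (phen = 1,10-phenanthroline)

Ligands: 1 1,10-phenanthroline (phen, neutral), 1 hydroxo (OH, -1), 1 fluoro (F, -1), 2 chloro (Cl, -1). Ligand charge sum = -4.
With W in oxidation state +6, the complex ion is [W...]^2+.
Charge balance with fluoride (-1) requires 1 complex ion per 2 fluoride.

[WCl2F(OH)(phen)]F2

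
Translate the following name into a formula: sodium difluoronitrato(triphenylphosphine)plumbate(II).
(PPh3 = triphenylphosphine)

Ligands: 1 nitrato (NO3, -1), 1 triphenylphosphine (PPh3, neutral), 2 fluoro (F, -1). Ligand charge sum = -3.
Charge balance with sodium (+1) requires 1 complex ion per 1 sodium.

Na[PbF2(NO3)(PPh3)]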